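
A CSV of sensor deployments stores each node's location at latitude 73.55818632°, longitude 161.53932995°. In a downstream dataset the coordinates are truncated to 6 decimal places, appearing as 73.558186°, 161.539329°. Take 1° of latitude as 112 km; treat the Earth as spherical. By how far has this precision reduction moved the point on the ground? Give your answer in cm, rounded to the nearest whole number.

The latitude changed by +0.00000032° and the longitude by +0.00000095°.
North–south shift: 0.00000032 × 112000 = 0.03584 m.
East–west at this latitude: 0.00000095° × 112000 × cos 73.5582° ≈ 0.00000095 × 31700.6 = 0.0301156 m.
Hypotenuse of the two orthogonal shifts: √(0.03584² + 0.0301156²) = 0.046813 m.
That is 0.046813 m = 4.6813 cm.

5 cm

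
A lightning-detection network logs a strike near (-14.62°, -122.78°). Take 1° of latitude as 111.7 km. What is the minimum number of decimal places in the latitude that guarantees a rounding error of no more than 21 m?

One degree of latitude covers 111700 m.
N decimal places → at most half a unit in the last place, 0.5 × 10⁻ᴺ° = 111700/2 × 10⁻ᴺ m.
Setting 55850 × 10⁻ᴺ ≤ 21 gives 10ᴺ ≥ 2660, i.e. N ≥ 3.42.
N = 3 would give 55.9 m (too coarse); N = 4 gives 5.58 m ≤ 21 m.

4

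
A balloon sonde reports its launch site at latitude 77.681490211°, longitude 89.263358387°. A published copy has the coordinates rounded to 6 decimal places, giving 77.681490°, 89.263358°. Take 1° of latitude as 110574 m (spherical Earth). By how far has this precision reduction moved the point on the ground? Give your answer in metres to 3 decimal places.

Δlat = 77.681490211 − 77.681490 = +0.000000211°; Δlon = 89.263358387 − 89.263358 = +0.000000387°.
North–south shift: 0.000000211 × 110574 = 0.0233311 m.
East–west at this latitude: 0.000000387° × 110574 × cos 77.6815° ≈ 0.000000387 × 23590.5 = 0.00912953 m.
Combined displacement = (0.0233311² + 0.00912953²)^½ ≈ 0.0250537 m.

0.025 metres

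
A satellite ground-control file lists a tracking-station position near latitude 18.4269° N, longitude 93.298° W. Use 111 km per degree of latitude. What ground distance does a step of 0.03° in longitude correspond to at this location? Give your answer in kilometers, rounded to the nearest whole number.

3 kilometers

0.03° of longitude at 18.4269° is 0.03 × 111000 × cos 18.4269° ≈ 0.03 × 105309 = 3159.26 m.
That is 3159.26 m = 3.1593 km.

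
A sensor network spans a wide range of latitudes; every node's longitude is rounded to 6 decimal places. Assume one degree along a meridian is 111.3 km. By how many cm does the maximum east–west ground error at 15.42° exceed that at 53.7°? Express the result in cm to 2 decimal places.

2.07 cm

Rounding to 6 decimal places leaves the longitude within ±5e-07° of the true value.
At 15.42°: 5e-07° × 111300 × cos 15.42° = 5e-07 × 111300 × 0.9640 ≈ 0.053647 m.
Error at 53.7° = 5e-07° × 111300 × cos 53.7° ≈ 0.05565 × 0.5920 = 0.032946 m.
So the lower-latitude error exceeds the higher by 0.053647 − 0.032946 = 0.020701 m.
That is 0.0207012 m = 2.0701 cm.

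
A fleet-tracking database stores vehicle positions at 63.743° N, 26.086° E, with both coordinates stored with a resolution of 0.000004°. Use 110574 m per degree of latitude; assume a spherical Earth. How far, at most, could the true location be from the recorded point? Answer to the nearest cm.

With a 0.000004° grid the true value lies within half a step, ±0.000004°/2 = ±2e-06°, of the stored one.
N–S: 2e-06° × 110574 m/° = 0.221148 m.
East–west component at 63.743°: 2e-06° × 110574 × cos 63.743° ≈ 2e-06 × 48917.7 ≈ 0.0978355 m.
The two errors are perpendicular, so the maximum displacement is √(0.221148² + 0.0978355²) ≈ 0.241823 m.
That is 0.241823 m = 24.182 cm.

24 cm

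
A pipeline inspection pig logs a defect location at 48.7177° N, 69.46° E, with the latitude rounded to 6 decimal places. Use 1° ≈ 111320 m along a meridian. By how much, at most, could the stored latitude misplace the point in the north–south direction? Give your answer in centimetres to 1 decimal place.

Rounding to 6 decimal places leaves the latitude within ±5e-07° of the true value.
Along the meridian that is 5e-07° × 111320 m/° = 0.05566 m.
That is 0.05566 m = 5.566 cm.

5.6 centimetres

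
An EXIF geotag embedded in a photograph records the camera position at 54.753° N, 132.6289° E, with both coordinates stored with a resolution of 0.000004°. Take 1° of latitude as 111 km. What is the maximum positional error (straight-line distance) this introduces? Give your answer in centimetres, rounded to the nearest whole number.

26 centimetres

With a 0.000004° grid the true value lies within half a step, ±0.000004°/2 = ±2e-06°, of the stored one.
North–south component: 2e-06° × 111000 = 0.222 m.
East–west component at 54.753°: 2e-06° × 111000 × cos 54.753° ≈ 2e-06 × 64058.4 ≈ 0.128117 m.
Combining orthogonally: (0.222² + 0.128117²)^½ ≈ 0.256316 m.
That is 0.256316 m = 25.632 cm.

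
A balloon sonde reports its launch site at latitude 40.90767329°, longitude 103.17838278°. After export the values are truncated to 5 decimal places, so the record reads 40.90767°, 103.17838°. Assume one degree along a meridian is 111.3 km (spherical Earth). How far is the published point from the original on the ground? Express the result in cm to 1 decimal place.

The latitude changed by +0.00000329° and the longitude by +0.00000278°.
N–S: 0.00000329° × 111300 m/° = 0.366177 m.
E–W at 40.9077°: 0.00000278° × 111300 × cos 40.9077° = 0.00000278 × 111300 × 0.7558 ≈ 0.233845 m.
Hypotenuse of the two orthogonal shifts: √(0.366177² + 0.233845²) = 0.434475 m.
That is 0.434475 m = 43.448 cm.

43.4 cm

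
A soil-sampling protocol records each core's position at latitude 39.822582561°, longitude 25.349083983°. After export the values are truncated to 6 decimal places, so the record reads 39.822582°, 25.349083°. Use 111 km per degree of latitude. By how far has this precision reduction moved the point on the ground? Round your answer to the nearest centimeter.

10 centimeters

Δlat = 39.822582561 − 39.822582 = +0.000000561°; Δlon = 25.349083983 − 25.349083 = +0.000000983°.
North–south shift: 0.000000561 × 111000 = 0.062271 m.
East–west at this latitude: 0.000000983° × 111000 × cos 39.8226° ≈ 0.000000983 × 85251.5 = 0.0838022 m.
Combined displacement = (0.062271² + 0.0838022²)^½ ≈ 0.104405 m.
That is 0.104405 m = 10.441 cm.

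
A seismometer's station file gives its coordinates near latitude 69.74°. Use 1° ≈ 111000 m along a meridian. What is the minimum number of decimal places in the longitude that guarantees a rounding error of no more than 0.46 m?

At 69.74° one degree of longitude covers 111000 × cos 69.74° ≈ 111000 × 0.3463 ≈ 38437.2 m.
With N decimal places the half-ulp bound is 0.5·10⁻ᴺ°, or 0.5·10⁻ᴺ × 38437.2 m on the ground.
Setting 19218.6 × 10⁻ᴺ ≤ 0.46 gives 10ᴺ ≥ 4.178e+04, i.e. N ≥ 4.62.
N = 4 would give 1.92 m (too coarse); N = 5 gives 0.192 m ≤ 0.46 m.

5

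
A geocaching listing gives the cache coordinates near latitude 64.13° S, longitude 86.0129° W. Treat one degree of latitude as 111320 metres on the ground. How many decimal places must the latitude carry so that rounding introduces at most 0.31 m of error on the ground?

6 decimal places

One degree of latitude covers 111320 m.
With N decimal places the half-ulp bound is 0.5·10⁻ᴺ°, or 0.5·10⁻ᴺ × 111320 m on the ground.
Setting 55660 × 10⁻ᴺ ≤ 0.31 gives 10ᴺ ≥ 1.795e+05, i.e. N ≥ 5.25.
N = 5 would give 0.557 m (too coarse); N = 6 gives 0.0557 m ≤ 0.31 m.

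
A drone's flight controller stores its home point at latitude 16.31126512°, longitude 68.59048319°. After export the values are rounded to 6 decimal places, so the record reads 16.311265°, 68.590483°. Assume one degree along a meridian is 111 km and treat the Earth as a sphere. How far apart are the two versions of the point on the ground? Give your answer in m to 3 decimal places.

Δlat = 16.31126512 − 16.311265 = +0.00000012°; Δlon = 68.59048319 − 68.590483 = +0.00000019°.
North–south shift: 0.00000012 × 111000 = 0.01332 m.
East–west at this latitude: 0.00000019° × 111000 × cos 16.3113° ≈ 0.00000019 × 106532 = 0.0202411 m.
Hypotenuse of the two orthogonal shifts: √(0.01332² + 0.0202411²) = 0.0242307 m.

0.024 m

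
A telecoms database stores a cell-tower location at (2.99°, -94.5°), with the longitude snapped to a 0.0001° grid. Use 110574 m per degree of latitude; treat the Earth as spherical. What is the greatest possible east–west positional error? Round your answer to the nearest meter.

6 meters

With a 0.0001° grid the true value lies within half a step, ±0.0001°/2 = ±5e-05°, of the stored one.
One degree of longitude at 2.99° is 110574 × cos 2.99° ≈ 110574 × 0.9986 = 110423 m.
East–west error: 5e-05° × 110423 m/° ≈ 5.52117 m.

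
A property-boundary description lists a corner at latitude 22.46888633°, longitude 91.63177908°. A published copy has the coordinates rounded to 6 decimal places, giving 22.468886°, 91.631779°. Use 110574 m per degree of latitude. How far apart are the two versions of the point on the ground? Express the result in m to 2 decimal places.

The latitude changed by +0.00000033° and the longitude by +0.00000008°.
North–south shift: 0.00000033 × 110574 = 0.0364894 m.
East–west at this latitude: 0.00000008° × 110574 × cos 22.4689° ≈ 0.00000008 × 102180 = 0.0081744 m.
Combined displacement = (0.0364894² + 0.0081744²)^½ ≈ 0.0373938 m.

0.04 m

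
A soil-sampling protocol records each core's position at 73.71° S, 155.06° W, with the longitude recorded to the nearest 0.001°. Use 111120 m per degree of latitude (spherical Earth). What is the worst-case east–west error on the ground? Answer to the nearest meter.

16 meters

Rounding to 3 decimal places leaves the longitude within ±0.0005° of the true value.
Parallels shrink by cos φ, so at 73.71° a degree of longitude is 111120 × 0.2805 ≈ 31169.1 m.
So at most 0.0005° × 31169.1 ≈ 15.5845 m east–west.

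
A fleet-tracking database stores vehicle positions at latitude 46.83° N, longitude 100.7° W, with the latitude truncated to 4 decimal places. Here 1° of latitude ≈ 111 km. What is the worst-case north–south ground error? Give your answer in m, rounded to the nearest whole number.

Truncating at 4 decimal places can drop up to a full unit in the last place, so the latitude may be off by as much as 0.0001°.
Along the meridian that is 0.0001° × 111000 m/° = 11.1 m.

11 m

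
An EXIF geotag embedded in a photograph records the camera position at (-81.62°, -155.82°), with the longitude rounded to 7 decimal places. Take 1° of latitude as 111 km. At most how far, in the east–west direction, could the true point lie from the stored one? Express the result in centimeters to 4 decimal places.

0.0809 centimeters

Rounding to 7 decimal places leaves the longitude within ±5e-08° of the true value.
One degree of longitude at 81.62° is 111000 × cos 81.62° ≈ 111000 × 0.1457 = 16176.9 m.
Maximum E–W displacement: 5e-08 × 16176.9 = 0.000808844 m.
That is 0.000808844 m = 0.080884 cm.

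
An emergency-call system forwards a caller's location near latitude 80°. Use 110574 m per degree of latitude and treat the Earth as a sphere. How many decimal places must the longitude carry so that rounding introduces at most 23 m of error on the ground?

At 80° one degree of longitude covers 110574 × cos 80° ≈ 110574 × 0.1736 ≈ 19201 m.
N decimal places → at most half a unit in the last place, 0.5 × 10⁻ᴺ° = 19201/2 × 10⁻ᴺ m.
Setting 9600.49 × 10⁻ᴺ ≤ 23 gives 10ᴺ ≥ 417.4, i.e. N ≥ 2.62.
N = 2 would give 96 m (too coarse); N = 3 gives 9.6 m ≤ 23 m.

3 decimal places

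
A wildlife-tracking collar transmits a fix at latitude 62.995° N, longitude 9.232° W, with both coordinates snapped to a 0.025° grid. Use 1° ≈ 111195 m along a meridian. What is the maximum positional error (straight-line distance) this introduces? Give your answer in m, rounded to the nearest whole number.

1527 m

With a 0.025° grid the true value lies within half a step, ±0.025°/2 = ±0.0125°, of the stored one.
Latitude error → 0.0125 × 111195 = 1389.94 m along the meridian.
East–west component at 62.995°: 0.0125° × 111195 × cos 62.995° ≈ 0.0125 × 50490.1 ≈ 631.126 m.
Combining orthogonally: (1389.94² + 631.126²)^½ ≈ 1526.51 m.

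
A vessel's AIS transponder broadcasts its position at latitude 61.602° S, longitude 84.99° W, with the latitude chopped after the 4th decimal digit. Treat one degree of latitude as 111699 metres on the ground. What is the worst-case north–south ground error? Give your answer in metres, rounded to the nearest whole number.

Truncating at 4 decimal places can drop up to a full unit in the last place, so the latitude may be off by as much as 0.0001°.
North–south distance: 0.0001° × 111699 m/° = 11.1699 m.

11 metres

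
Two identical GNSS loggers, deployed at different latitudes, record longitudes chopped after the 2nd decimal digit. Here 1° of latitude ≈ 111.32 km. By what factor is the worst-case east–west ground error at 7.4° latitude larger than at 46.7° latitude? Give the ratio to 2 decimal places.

Truncating at 2 decimal places can drop up to a full unit in the last place, so the longitude may be off by as much as 0.01°.
Error at 7.4° = 0.01° × 111320 × cos 7.4° ≈ 1113.2 × 0.9917 = 1103.9 m.
At 46.7°: 0.01° × 111320 × cos 46.7° = 0.01 × 111320 × 0.6858 ≈ 763.45 m.
Ratio: 1103.9 / 763.45 = cos 7.4° / cos 46.7° ≈ 1.4460.

1.45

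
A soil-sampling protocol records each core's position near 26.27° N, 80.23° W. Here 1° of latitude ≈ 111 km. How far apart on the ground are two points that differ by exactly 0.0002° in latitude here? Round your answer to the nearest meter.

Along a meridian 0.0002° is 0.0002 × 111000 = 22.2 m.

22 meters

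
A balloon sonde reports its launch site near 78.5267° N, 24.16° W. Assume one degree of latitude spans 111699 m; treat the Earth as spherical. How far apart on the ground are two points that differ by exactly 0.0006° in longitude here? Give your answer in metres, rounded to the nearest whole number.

0.0006° of longitude at 78.5267° is 0.0006 × 111699 × cos 78.5267° ≈ 0.0006 × 22218.2 = 13.3309 m.

13 metres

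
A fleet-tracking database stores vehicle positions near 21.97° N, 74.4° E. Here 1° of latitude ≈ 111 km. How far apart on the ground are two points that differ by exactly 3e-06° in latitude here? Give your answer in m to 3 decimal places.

3e-06° × 111000 m/° = 0.333 m.

0.333 m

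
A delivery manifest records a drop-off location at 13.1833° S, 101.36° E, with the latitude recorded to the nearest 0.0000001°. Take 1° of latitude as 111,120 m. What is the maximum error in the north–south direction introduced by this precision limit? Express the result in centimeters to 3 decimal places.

Rounding to 7 decimal places leaves the latitude within ±5e-08° of the true value.
Along the meridian that is 5e-08° × 111120 m/° = 0.005556 m.
That is 0.005556 m = 0.5556 cm.

0.556 centimeters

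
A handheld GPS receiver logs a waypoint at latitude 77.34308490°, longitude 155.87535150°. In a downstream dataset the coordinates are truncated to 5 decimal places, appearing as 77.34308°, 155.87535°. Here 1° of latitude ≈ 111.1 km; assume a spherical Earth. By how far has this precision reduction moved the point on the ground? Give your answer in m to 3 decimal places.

The latitude changed by +0.00000490° and the longitude by +0.00000150°.
N–S: 0.00000490° × 111100 m/° = 0.54439 m.
E–W at 77.3431°: 0.00000150° × 111100 × cos 77.3431° = 0.00000150 × 111100 × 0.2191 ≈ 0.0365151 m.
Distance: √(0.54439² + 0.0365151²) ≈ 0.545613 m.

0.546 m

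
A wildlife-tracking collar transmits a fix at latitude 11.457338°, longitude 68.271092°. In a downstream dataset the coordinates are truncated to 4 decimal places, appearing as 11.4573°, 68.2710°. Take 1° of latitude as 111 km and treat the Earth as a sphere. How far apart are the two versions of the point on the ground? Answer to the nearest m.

11 m

The latitude changed by +0.000038° and the longitude by +0.000092°.
N–S: 0.000038° × 111000 m/° = 4.218 m.
East–west at this latitude: 0.000092° × 111000 × cos 11.4573° ≈ 0.000092 × 108788 = 10.0085 m.
Hypotenuse of the two orthogonal shifts: √(4.218² + 10.0085²) = 10.861 m.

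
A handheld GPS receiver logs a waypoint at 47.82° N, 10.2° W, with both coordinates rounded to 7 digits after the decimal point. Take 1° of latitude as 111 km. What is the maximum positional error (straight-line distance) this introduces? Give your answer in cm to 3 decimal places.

Rounding to 7 decimal places leaves each coordinate within ±5e-08° of the true value.
N–S: 5e-08° × 111000 m/° = 0.00555 m.
Longitude error → 5e-08 × 111000 × cos 47.82° = 5e-08 × 111000 × 0.6715 ≈ 0.00372661 m.
Combining orthogonally: (0.00555² + 0.00372661²)^½ ≈ 0.00668507 m.
That is 0.00668507 m = 0.66851 cm.

0.669 cm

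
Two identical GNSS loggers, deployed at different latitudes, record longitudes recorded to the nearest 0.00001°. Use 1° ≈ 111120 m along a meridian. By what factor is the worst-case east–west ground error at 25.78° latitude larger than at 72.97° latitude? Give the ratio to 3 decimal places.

3.075

Rounding to 5 decimal places leaves the longitude within ±5e-06° of the true value.
At 25.78°: 5e-06° × 111120 × cos 25.78° = 5e-06 × 111120 × 0.9005 ≈ 0.5003 m.
Error at 72.97° = 5e-06° × 111120 × cos 72.97° ≈ 0.5556 × 0.2929 = 0.16272 m.
Ratio: 0.5003 / 0.16272 = cos 25.78° / cos 72.97° ≈ 3.0746.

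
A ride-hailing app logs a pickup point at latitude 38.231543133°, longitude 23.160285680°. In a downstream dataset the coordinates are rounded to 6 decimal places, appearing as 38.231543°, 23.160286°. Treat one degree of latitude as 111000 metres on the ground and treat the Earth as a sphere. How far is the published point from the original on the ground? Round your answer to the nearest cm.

3 cm

The latitude changed by +0.000000133° and the longitude by -0.000000320°.
North–south shift: 0.000000133 × 111000 = 0.014763 m.
East–west at this latitude: -0.000000320° × 111000 × cos 38.2315° ≈ -0.000000320 × 87192.3 = -0.0279015 m.
Distance: √(0.014763² + 0.0279015²) ≈ 0.0315665 m.
That is 0.0315665 m = 3.1566 cm.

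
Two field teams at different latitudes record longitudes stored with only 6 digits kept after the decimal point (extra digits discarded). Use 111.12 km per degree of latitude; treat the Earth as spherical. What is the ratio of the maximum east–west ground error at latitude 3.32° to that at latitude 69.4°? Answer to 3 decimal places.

2.837

Truncating at 6 decimal places can drop up to a full unit in the last place, so the longitude may be off by as much as 1e-06°.
At 3.32°: 1e-06° × 111120 × cos 3.32° = 1e-06 × 111120 × 0.9983 ≈ 0.11093 m.
At 69.4°: 1e-06° × 111120 × cos 69.4° = 1e-06 × 111120 × 0.3518 ≈ 0.039097 m.
The ratio reduces to cos 3.32° / cos 69.4° = 0.9983/0.3518 ≈ 2.8374.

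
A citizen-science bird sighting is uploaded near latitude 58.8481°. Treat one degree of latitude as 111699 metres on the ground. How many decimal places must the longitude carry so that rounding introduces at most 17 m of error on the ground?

4 decimal places

At 58.8481° one degree of longitude covers 111699 × cos 58.8481° ≈ 111699 × 0.5173 ≈ 57782.9 m.
Rounding to N decimal places gives at most 0.5 × 10⁻ᴺ degrees of error, i.e. 0.5 × 10⁻ᴺ × 57782.9 m.
Setting 28891.4 × 10⁻ᴺ ≤ 17 gives 10ᴺ ≥ 1699, i.e. N ≥ 3.23.
So 4 decimal places suffice (2.89 m); 3 would allow up to 28.9 m.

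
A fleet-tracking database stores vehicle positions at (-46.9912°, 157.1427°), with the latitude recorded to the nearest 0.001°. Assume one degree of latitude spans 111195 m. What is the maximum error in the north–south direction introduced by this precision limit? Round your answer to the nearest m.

56 m

Rounding to 3 decimal places leaves the latitude within ±0.0005° of the true value.
North–south distance: 0.0005° × 111195 m/° = 55.5975 m.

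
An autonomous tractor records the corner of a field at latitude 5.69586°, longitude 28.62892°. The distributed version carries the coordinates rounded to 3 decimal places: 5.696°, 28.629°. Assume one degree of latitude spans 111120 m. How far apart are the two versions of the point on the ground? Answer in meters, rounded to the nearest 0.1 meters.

Δlat = 5.69586 − 5.696 = -0.00014°; Δlon = 28.62892 − 28.629 = -0.00008°.
North–south shift: -0.00014 × 111120 = -15.5568 m.
East–west at this latitude: -0.00008° × 111120 × cos 5.696° ≈ -0.00008 × 110571 = -8.84571 m.
Hypotenuse of the two orthogonal shifts: √(15.5568² + 8.84571²) = 17.8958 m.

17.9 meters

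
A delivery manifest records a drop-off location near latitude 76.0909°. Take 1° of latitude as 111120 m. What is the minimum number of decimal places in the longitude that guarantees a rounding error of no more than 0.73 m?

At 76.0909° one degree of longitude covers 111120 × cos 76.0909° ≈ 111120 × 0.2404 ≈ 26711.3 m.
Rounding to N decimal places gives at most 0.5 × 10⁻ᴺ degrees of error, i.e. 0.5 × 10⁻ᴺ × 26711.3 m.
Need 0.5 × 26711.3 × 10⁻ᴺ ≤ 0.73 → 10⁻ᴺ ≤ 5.466e-05, so N ≥ 4.26.
At 4 places the error can reach 1.34 m, but 5 places keeps it to 0.134 m.

5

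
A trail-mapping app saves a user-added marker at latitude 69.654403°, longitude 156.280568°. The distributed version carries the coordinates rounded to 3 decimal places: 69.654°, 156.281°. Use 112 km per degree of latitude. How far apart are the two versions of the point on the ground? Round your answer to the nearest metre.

48 metres

Δlat = 69.654403 − 69.654 = +0.000403°; Δlon = 156.280568 − 156.281 = -0.000432°.
N–S: 0.000403° × 112000 m/° = 45.136 m.
East–west at this latitude: -0.000432° × 112000 × cos 69.654° ≈ -0.000432 × 38941.1 = -16.8226 m.
Distance: √(45.136² + 16.8226²) ≈ 48.169 m.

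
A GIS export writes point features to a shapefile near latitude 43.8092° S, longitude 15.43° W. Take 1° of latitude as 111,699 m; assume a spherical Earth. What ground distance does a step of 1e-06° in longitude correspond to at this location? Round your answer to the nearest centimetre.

8 centimetres

One degree of longitude here spans 111699 × cos 43.8092° = 111699 × 0.7216 ≈ 80607.5 m; 1e-06° of that is 0.0806075 m.
That is 0.0806075 m = 8.0607 cm.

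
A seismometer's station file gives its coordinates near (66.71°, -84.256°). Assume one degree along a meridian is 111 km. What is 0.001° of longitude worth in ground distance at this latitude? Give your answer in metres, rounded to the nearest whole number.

44 metres

0.001° of longitude at 66.71° is 0.001 × 111000 × cos 66.71° ≈ 0.001 × 43887.8 = 43.8878 m.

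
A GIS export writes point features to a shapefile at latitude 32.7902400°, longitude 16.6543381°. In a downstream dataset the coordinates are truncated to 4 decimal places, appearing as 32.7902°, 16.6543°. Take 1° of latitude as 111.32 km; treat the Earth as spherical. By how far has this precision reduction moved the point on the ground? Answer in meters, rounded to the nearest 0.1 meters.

5.7 meters

The latitude changed by +0.0000400° and the longitude by +0.0000381°.
N–S: 0.0000400° × 111320 m/° = 4.4528 m.
East–west at this latitude: 0.0000381° × 111320 × cos 32.7902° ≈ 0.0000381 × 93582.2 = 3.56548 m.
Hypotenuse of the two orthogonal shifts: √(4.4528² + 3.56548²) = 5.70439 m.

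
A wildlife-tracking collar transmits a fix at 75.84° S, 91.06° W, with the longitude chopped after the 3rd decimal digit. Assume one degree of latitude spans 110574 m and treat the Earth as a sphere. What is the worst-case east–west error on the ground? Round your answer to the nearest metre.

27 metres

Truncating at 3 decimal places can drop up to a full unit in the last place, so the longitude may be off by as much as 0.001°.
One degree of longitude at 75.84° is 110574 × cos 75.84° ≈ 110574 × 0.2446 = 27049.8 m.
East–west error: 0.001° × 27049.8 m/° ≈ 27.0498 m.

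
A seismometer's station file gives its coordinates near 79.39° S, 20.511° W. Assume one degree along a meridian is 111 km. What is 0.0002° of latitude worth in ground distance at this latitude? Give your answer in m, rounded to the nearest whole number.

22 m

Along a meridian 0.0002° is 0.0002 × 111000 = 22.2 m.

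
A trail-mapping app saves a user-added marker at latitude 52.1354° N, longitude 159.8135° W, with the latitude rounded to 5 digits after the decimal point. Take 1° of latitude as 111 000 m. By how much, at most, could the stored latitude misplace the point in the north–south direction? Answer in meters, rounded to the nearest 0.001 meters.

0.555 meters

Rounding to 5 decimal places leaves the latitude within ±5e-06° of the true value.
North–south distance: 5e-06° × 111000 m/° = 0.555 m.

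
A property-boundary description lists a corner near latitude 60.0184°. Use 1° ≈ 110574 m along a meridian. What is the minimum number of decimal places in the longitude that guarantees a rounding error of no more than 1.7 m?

5 decimal places

At 60.0184° one degree of longitude covers 110574 × cos 60.0184° ≈ 110574 × 0.4997 ≈ 55256.2 m.
Rounding to N decimal places gives at most 0.5 × 10⁻ᴺ degrees of error, i.e. 0.5 × 10⁻ᴺ × 55256.2 m.
Setting 27628.1 × 10⁻ᴺ ≤ 1.7 gives 10ᴺ ≥ 1.625e+04, i.e. N ≥ 4.21.
So 5 decimal places suffice (0.276 m); 4 would allow up to 2.76 m.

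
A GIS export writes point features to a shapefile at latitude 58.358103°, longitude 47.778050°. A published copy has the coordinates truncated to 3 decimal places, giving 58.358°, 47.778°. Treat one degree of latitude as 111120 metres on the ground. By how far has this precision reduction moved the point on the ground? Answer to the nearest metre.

The latitude changed by +0.000103° and the longitude by +0.000050°.
N–S: 0.000103° × 111120 m/° = 11.4454 m.
East–west at this latitude: 0.000050° × 111120 × cos 58.358° ≈ 0.000050 × 58294.7 = 2.91473 m.
Hypotenuse of the two orthogonal shifts: √(11.4454² + 2.91473²) = 11.8107 m.

12 metres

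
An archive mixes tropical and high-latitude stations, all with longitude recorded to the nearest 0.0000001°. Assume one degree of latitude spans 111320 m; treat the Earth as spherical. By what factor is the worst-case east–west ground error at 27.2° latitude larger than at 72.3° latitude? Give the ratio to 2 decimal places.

Rounding to 7 decimal places leaves the longitude within ±5e-08° of the true value.
At 27.2°: 5e-08° × 111320 × cos 27.2° = 5e-08 × 111320 × 0.8894 ≈ 0.0049505 m.
At 72.3°: 5e-08° × 111320 × cos 72.3° = 5e-08 × 111320 × 0.3040 ≈ 0.0016922 m.
The ratio reduces to cos 27.2° / cos 72.3° = 0.8894/0.3040 ≈ 2.9254.

2.93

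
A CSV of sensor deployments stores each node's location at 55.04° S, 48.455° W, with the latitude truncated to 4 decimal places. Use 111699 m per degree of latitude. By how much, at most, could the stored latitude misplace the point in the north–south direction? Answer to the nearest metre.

Truncating at 4 decimal places can drop up to a full unit in the last place, so the latitude may be off by as much as 0.0001°.
North–south distance: 0.0001° × 111699 m/° = 11.1699 m.

11 metres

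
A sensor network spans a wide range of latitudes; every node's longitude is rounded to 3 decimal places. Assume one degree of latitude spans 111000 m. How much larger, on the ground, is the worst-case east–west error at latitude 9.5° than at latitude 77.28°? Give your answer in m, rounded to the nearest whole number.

43 m

Rounding to 3 decimal places leaves the longitude within ±0.0005° of the true value.
At 9.5°: 0.0005° × 111000 × cos 9.5° = 0.0005 × 111000 × 0.9863 ≈ 54.739 m.
At 77.28°: 0.0005° × 111000 × cos 77.28° = 0.0005 × 111000 × 0.2202 ≈ 12.22 m.
Difference: 54.739 − 12.22 = 42.518 m.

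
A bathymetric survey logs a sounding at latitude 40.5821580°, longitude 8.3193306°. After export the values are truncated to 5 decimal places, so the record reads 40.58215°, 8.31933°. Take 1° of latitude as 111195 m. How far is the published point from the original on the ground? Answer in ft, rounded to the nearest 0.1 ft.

2.9 ft

The latitude changed by +0.0000080° and the longitude by +0.0000006°.
North–south shift: 0.0000080 × 111195 = 0.88956 m.
East–west at this latitude: 0.0000006° × 111195 × cos 40.5821° ≈ 0.0000006 × 84449.7 = 0.0506698 m.
Hypotenuse of the two orthogonal shifts: √(0.88956² + 0.0506698²) = 0.891002 m.
Converting: 0.891002 m × 3.2808 ft/m ≈ 2.9232 ft.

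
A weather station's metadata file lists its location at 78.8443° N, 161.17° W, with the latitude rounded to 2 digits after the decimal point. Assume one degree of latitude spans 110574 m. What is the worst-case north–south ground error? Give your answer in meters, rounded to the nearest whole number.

553 meters

Rounding to 2 decimal places leaves the latitude within ±0.005° of the true value.
Along the meridian that is 0.005° × 110574 m/° = 552.87 m.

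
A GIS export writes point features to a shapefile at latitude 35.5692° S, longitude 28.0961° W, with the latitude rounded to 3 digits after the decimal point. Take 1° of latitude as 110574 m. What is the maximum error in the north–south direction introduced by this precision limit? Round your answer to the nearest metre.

Rounding to 3 decimal places leaves the latitude within ±0.0005° of the true value.
So the N–S error is at most 0.0005 × 110574 = 55.287 m.

55 metres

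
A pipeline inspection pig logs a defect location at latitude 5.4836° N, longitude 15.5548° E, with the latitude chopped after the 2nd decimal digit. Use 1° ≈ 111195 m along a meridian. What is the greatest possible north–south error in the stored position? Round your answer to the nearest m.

1112 m

Truncating at 2 decimal places can drop up to a full unit in the last place, so the latitude may be off by as much as 0.01°.
So the N–S error is at most 0.01 × 111195 = 1111.95 m.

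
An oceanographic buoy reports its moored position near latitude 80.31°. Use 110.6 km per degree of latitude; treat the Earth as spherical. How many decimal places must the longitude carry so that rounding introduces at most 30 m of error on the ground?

At 80.31° one degree of longitude covers 110600 × cos 80.31° ≈ 110600 × 0.1683 ≈ 18615.9 m.
With N decimal places the half-ulp bound is 0.5·10⁻ᴺ°, or 0.5·10⁻ᴺ × 18615.9 m on the ground.
Setting 9307.95 × 10⁻ᴺ ≤ 30 gives 10ᴺ ≥ 310.3, i.e. N ≥ 2.49.
N = 2 would give 93.1 m (too coarse); N = 3 gives 9.31 m ≤ 30 m.

3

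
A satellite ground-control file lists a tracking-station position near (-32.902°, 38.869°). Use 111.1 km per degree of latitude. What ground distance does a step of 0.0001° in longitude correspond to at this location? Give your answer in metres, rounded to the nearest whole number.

9 metres

At 32.902° a degree of longitude is 111100 × cos 32.902° ≈ 93279.7 m, so 0.0001° corresponds to 9.32797 m.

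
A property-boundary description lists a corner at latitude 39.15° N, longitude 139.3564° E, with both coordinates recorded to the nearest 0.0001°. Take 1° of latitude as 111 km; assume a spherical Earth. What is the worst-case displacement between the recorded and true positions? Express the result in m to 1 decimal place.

Rounding to 4 decimal places leaves each coordinate within ±5e-05° of the true value.
North–south component: 5e-05° × 111000 = 5.55 m.
E–W at 39.15°: 5e-05° × 111000 × cos 39.15° = 5e-05 × 111000 × 0.7755 ≈ 4.304 m.
The two errors are perpendicular, so the maximum displacement is √(5.55² + 4.304²) ≈ 7.02331 m.

7.0 m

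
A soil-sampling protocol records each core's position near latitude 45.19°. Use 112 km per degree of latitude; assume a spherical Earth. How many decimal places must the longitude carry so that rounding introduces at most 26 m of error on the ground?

4

At 45.19° one degree of longitude covers 112000 × cos 45.19° ≈ 112000 × 0.7048 ≈ 78932.9 m.
Rounding to N decimal places gives at most 0.5 × 10⁻ᴺ degrees of error, i.e. 0.5 × 10⁻ᴺ × 78932.9 m.
Need 0.5 × 78932.9 × 10⁻ᴺ ≤ 26 → 10⁻ᴺ ≤ 6.588e-04, so N ≥ 3.18.
At 3 places the error can reach 39.5 m, but 4 places keeps it to 3.95 m.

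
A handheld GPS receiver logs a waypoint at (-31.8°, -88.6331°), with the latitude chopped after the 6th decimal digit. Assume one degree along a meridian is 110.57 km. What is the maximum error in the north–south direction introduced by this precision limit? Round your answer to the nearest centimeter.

11 centimeters

Truncating at 6 decimal places can drop up to a full unit in the last place, so the latitude may be off by as much as 1e-06°.
Along the meridian that is 1e-06° × 110570 m/° = 0.11057 m.
That is 0.11057 m = 11.057 cm.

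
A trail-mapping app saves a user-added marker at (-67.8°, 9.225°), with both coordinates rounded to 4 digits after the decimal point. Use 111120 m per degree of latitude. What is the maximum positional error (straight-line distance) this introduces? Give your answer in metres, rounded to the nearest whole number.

Rounding to 4 decimal places leaves each coordinate within ±5e-05° of the true value.
N–S: 5e-05° × 111120 m/° = 5.556 m.
E–W at 67.8°: 5e-05° × 111120 × cos 67.8° = 5e-05 × 111120 × 0.3778 ≈ 2.09928 m.
Worst case both components are at the extreme and orthogonal: √(5.556² + 2.09928²) ≈ 5.93937 m.

6 metres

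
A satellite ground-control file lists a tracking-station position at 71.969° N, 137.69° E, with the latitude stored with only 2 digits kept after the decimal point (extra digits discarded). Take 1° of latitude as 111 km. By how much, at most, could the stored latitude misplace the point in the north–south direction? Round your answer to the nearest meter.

1110 meters

Truncating at 2 decimal places can drop up to a full unit in the last place, so the latitude may be off by as much as 0.01°.
So the N–S error is at most 0.01 × 111000 = 1110 m.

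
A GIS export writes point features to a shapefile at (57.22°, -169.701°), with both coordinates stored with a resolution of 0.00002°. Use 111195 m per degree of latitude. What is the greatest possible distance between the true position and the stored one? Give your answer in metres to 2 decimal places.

1.26 metres

With a 0.00002° grid the true value lies within half a step, ±0.00002°/2 = ±1e-05°, of the stored one.
N–S: 1e-05° × 111195 m/° = 1.11195 m.
E–W at 57.22°: 1e-05° × 111195 × cos 57.22° = 1e-05 × 111195 × 0.5414 ≈ 0.602026 m.
The two errors are perpendicular, so the maximum displacement is √(1.11195² + 0.602026²) ≈ 1.26446 m.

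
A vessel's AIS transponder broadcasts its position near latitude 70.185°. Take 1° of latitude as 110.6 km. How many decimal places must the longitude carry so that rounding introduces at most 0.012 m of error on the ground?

7 decimal places

At 70.185° one degree of longitude covers 110600 × cos 70.185° ≈ 110600 × 0.3390 ≈ 37491.7 m.
With N decimal places the half-ulp bound is 0.5·10⁻ᴺ°, or 0.5·10⁻ᴺ × 37491.7 m on the ground.
Need 0.5 × 37491.7 × 10⁻ᴺ ≤ 0.012 → 10⁻ᴺ ≤ 6.401e-07, so N ≥ 6.19.
At 6 places the error can reach 0.0187 m, but 7 places keeps it to 0.00187 m.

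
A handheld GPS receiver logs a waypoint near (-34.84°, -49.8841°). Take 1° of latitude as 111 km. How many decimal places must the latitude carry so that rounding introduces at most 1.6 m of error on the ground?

One degree of latitude covers 111000 m.
N decimal places → at most half a unit in the last place, 0.5 × 10⁻ᴺ° = 111000/2 × 10⁻ᴺ m.
Need 0.5 × 111000 × 10⁻ᴺ ≤ 1.6 → 10⁻ᴺ ≤ 2.883e-05, so N ≥ 4.54.
N = 4 would give 5.55 m (too coarse); N = 5 gives 0.555 m ≤ 1.6 m.

5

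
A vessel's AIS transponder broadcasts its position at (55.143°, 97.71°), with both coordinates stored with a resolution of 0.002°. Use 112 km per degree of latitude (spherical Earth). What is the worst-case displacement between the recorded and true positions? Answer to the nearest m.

With a 0.002° grid the true value lies within half a step, ±0.002°/2 = ±0.001°, of the stored one.
Latitude error → 0.001 × 112000 = 112 m along the meridian.
East–west component at 55.143°: 0.001° × 112000 × cos 55.143° ≈ 0.001 × 64011.4 ≈ 64.0114 m.
Worst case both components are at the extreme and orthogonal: √(112² + 64.0114²) ≈ 129.002 m.

129 m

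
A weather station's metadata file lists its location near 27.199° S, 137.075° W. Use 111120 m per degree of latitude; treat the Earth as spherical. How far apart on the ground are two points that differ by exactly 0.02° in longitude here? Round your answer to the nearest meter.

At 27.199° a degree of longitude is 111120 × cos 27.199° ≈ 98832.8 m, so 0.02° corresponds to 1976.66 m.

1977 meters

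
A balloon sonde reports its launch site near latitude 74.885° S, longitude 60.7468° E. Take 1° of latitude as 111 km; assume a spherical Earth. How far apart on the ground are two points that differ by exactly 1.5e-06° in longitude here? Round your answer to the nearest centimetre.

1.5e-06° of longitude at 74.885° is 1.5e-06 × 111000 × cos 74.885° ≈ 1.5e-06 × 28944.1 = 0.0434161 m.
That is 0.0434161 m = 4.3416 cm.

4 centimetres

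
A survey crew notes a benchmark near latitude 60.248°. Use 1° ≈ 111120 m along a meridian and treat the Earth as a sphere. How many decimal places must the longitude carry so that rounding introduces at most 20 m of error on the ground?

4 decimal places

At 60.248° one degree of longitude covers 111120 × cos 60.248° ≈ 111120 × 0.4962 ≈ 55142.9 m.
Rounding to N decimal places gives at most 0.5 × 10⁻ᴺ degrees of error, i.e. 0.5 × 10⁻ᴺ × 55142.9 m.
Need 0.5 × 55142.9 × 10⁻ᴺ ≤ 20 → 10⁻ᴺ ≤ 7.254e-04, so N ≥ 3.14.
At 3 places the error can reach 27.6 m, but 4 places keeps it to 2.76 m.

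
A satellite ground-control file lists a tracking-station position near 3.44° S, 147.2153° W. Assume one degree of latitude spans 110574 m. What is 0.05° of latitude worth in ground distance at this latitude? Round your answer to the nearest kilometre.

6 kilometres

0.05° × 110574 m/° = 5528.7 m.
That is 5528.7 m = 5.5287 km.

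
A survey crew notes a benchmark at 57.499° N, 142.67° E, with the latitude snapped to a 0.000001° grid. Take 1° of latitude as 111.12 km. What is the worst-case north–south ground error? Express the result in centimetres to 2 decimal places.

With a 0.000001° grid the true value lies within half a step, ±0.000001°/2 = ±5e-07°, of the stored one.
So the N–S error is at most 5e-07 × 111120 = 0.05556 m.
That is 0.05556 m = 5.556 cm.

5.56 centimetres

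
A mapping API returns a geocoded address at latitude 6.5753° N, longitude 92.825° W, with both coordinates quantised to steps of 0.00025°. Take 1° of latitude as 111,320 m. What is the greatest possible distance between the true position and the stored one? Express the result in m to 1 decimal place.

With a 0.00025° grid the true value lies within half a step, ±0.00025°/2 = ±0.000125°, of the stored one.
N–S: 0.000125° × 111320 m/° = 13.915 m.
East–west component at 6.5753°: 0.000125° × 111320 × cos 6.5753° ≈ 0.000125 × 110588 ≈ 13.8235 m.
Combining orthogonally: (13.915² + 13.8235²)^½ ≈ 19.6142 m.

19.6 m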